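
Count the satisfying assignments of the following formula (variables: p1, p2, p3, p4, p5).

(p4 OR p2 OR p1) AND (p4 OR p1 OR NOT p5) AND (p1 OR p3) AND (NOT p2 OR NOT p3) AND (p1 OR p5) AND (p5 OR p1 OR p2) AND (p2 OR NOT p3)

8

There are 2^5 = 32 truth assignments over (p1, p2, p3, p4, p5).
Split on p2. With p2 = true, the clauses containing p2 are satisfied and NOT p2 drops from the rest; 4 of the 2^4 = 16 assignments to the other variables satisfy what remains.
With p2 = false, by the same count on the reduced clause set, 4 assignments work.
Total: 4 + 4 = 8.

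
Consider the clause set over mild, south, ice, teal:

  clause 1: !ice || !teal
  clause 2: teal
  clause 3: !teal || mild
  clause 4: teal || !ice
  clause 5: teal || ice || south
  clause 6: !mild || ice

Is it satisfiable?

No

Unit clause (teal) forces teal = true.
Unit clause (!ice) forces ice = false.
Unit clause (mild) forces mild = true.
Now (!mild) is unsatisfied and unit — conflict.
No assignment satisfies every clause.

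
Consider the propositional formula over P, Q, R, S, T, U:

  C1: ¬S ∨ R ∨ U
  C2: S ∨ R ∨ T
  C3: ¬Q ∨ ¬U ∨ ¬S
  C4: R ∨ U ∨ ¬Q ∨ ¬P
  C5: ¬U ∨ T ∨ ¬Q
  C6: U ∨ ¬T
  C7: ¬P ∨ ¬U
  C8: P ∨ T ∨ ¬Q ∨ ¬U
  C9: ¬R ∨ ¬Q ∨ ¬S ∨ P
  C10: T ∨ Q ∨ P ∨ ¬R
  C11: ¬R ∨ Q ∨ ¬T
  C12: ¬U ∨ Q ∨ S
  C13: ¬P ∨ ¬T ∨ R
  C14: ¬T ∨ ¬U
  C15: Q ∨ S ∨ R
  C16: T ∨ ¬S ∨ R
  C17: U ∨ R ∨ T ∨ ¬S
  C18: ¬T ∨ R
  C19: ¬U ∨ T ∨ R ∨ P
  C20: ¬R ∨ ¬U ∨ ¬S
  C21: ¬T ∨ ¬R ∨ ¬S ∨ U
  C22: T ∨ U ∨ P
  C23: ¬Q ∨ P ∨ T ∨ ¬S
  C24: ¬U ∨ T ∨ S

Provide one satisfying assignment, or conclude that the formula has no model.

P=True, Q=False, R=True, S=True, T=False, U=False

Try U = False.
From the singleton clause (¬T), T = False.
From the singleton clause (P), P = True.
Try S = True.
From the singleton clause (R), R = True.
All clauses hold; Q can take either value.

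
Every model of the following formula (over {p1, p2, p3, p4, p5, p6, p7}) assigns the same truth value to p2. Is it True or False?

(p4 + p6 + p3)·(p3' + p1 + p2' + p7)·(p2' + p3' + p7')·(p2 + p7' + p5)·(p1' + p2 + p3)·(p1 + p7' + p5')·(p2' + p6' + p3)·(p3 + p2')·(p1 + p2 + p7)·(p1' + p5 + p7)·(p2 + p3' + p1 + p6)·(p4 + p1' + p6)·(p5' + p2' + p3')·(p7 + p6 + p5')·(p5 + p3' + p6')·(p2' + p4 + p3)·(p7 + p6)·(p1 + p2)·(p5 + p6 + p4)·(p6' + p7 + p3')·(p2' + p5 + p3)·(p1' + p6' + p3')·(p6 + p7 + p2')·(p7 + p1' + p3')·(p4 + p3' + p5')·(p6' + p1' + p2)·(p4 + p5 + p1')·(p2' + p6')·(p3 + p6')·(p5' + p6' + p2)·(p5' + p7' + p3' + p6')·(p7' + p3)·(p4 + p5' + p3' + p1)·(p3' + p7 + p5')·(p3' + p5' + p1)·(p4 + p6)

Suppose p2 = 1.
The clause (p3) is unit, so p3 = 1.
The clause (p7') is unit, so p7 = 0.
The clause (p1) is unit, so p1 = 1.
But (p1') is also a unit clause — contradiction.
So every satisfying assignment has p2 = False.

False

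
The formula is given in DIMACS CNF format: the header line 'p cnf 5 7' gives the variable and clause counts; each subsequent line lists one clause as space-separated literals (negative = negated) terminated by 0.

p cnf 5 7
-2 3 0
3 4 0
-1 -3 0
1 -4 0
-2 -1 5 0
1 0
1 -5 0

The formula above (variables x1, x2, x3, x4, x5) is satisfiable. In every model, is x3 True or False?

Suppose x3 = True.
(¬x1) alone gives x1 = False.
That conflicts with the unit clause (x1).
So every satisfying assignment has x3 = False.

False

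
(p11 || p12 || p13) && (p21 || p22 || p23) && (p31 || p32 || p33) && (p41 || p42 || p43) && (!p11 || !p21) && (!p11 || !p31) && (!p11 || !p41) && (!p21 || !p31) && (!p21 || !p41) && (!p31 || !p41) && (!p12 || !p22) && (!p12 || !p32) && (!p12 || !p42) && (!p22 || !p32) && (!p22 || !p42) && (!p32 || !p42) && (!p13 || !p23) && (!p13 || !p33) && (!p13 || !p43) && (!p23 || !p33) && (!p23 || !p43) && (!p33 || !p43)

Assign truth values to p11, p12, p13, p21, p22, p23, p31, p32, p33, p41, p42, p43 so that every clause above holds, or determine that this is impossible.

Try p11 = false.
Try p12 = true.
The clause (!p22) is unit, so p22 = false.
The clause (!p32) is unit, so p32 = false.
The clause (!p42) is unit, so p42 = false.
Try p21 = true.
The clause (!p31) is unit, so p31 = false.
The clause (p33) is unit, so p33 = true.
The clause (!p41) is unit, so p41 = false.
The clause (p43) is unit, so p43 = true.
But (!p43) is also a unit clause — contradiction.
Backtrack on p21: now try p21 = false.
The clause (p23) is unit, so p23 = true.
The clause (!p13) is unit, so p13 = false.
The clause (!p33) is unit, so p33 = false.
The clause (p31) is unit, so p31 = true.
The clause (!p41) is unit, so p41 = false.
The clause (p43) is unit, so p43 = true.
But (!p43) is also a unit clause — contradiction.
Both values of p21 lead to a conflict.
Backtrack on p12: now try p12 = false.
The clause (p13) is unit, so p13 = true.
The clause (!p23) is unit, so p23 = false.
The clause (!p33) is unit, so p33 = false.
The clause (!p43) is unit, so p43 = false.
Try p21 = true.
The clause (!p31) is unit, so p31 = false.
The clause (p32) is unit, so p32 = true.
The clause (!p41) is unit, so p41 = false.
The clause (p42) is unit, so p42 = true.
But (!p42) is also a unit clause — contradiction.
Backtrack on p21: now try p21 = false.
The clause (p22) is unit, so p22 = true.
The clause (!p32) is unit, so p32 = false.
The clause (p31) is unit, so p31 = true.
The clause (!p41) is unit, so p41 = false.
The clause (p42) is unit, so p42 = true.
But (!p42) is also a unit clause — contradiction.
Both values of p21 lead to a conflict.
Both values of p12 lead to a conflict.
Backtrack on p11: now try p11 = true.
The clause (!p21) is unit, so p21 = false.
The clause (!p31) is unit, so p31 = false.
The clause (!p41) is unit, so p41 = false.
Try p22 = true.
The clause (!p12) is unit, so p12 = false.
The clause (!p32) is unit, so p32 = false.
The clause (p33) is unit, so p33 = true.
The clause (!p42) is unit, so p42 = false.
The clause (p43) is unit, so p43 = true.
But (!p43) is also a unit clause — contradiction.
Backtrack on p22: now try p22 = false.
The clause (p23) is unit, so p23 = true.
The clause (!p13) is unit, so p13 = false.
The clause (!p33) is unit, so p33 = false.
The clause (p32) is unit, so p32 = true.
The clause (!p12) is unit, so p12 = false.
The clause (!p42) is unit, so p42 = false.
The clause (p43) is unit, so p43 = true.
But (!p43) is also a unit clause — contradiction.
Both values of p22 lead to a conflict.
Both values of p11 lead to a conflict.

UNSATISFIABLE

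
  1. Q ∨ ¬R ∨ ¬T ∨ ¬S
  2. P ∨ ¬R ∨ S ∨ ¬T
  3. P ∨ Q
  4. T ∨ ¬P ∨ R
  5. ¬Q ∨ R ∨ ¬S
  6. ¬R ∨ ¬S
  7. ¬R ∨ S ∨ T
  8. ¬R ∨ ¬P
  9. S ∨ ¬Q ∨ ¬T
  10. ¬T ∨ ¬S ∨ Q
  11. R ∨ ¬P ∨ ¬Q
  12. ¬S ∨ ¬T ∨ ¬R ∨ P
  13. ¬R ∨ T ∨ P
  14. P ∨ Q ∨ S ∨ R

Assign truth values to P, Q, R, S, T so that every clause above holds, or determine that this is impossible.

Suppose P = False.
The clause (Q) is unit, so Q = True.
Suppose R = False.
The clause (¬S) is unit, so S = False.
The clause (¬T) is unit, so T = False.
This assignment satisfies each clause.

P: False,  Q: True,  R: False,  S: False,  T: False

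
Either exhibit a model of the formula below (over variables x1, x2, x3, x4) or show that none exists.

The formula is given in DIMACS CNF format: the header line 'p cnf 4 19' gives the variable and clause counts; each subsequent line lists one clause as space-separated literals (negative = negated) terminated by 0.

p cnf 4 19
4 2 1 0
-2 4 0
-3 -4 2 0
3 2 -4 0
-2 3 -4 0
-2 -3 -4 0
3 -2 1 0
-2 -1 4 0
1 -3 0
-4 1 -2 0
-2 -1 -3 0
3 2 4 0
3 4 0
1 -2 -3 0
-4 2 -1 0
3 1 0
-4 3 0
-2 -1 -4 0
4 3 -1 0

Case x2 = False:
Case x4 = False:
From the singleton clause (x1), x1 = True.
From the singleton clause (x3), x3 = True.
Every clause now holds.

x1: True,  x2: False,  x3: True,  x4: False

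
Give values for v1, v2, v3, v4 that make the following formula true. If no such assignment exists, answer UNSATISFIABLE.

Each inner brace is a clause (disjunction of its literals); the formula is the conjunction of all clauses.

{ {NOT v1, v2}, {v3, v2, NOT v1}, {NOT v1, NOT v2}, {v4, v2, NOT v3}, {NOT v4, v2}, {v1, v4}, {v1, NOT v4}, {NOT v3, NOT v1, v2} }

UNSATISFIABLE

Try v1 = false.
(v4) alone gives v4 = true.
Now (NOT v4) is unsatisfied and unit — conflict.
So v1 must be the other value — set v1 = true.
(v2) alone gives v2 = true.
Now (NOT v2) is unsatisfied and unit — conflict.
Neither v1 = true nor v1 = false works.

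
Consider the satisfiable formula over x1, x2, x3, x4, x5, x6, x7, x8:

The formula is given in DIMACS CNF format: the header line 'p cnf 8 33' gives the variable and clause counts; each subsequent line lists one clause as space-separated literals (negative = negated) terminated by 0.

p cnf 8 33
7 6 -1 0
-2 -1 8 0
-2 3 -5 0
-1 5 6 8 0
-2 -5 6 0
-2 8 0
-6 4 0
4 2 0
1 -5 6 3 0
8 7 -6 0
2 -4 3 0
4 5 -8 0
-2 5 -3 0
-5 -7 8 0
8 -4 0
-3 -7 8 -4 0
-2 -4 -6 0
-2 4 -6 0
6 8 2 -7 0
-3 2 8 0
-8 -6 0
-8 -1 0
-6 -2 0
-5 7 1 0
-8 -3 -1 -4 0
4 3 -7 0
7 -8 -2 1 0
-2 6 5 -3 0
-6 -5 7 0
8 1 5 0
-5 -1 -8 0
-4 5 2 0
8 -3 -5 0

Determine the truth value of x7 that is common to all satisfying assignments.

True

Suppose x7 = False.
Suppose x6 = True.
Unit clause (x4) forces x4 = True.
Unit clause (x8) forces x8 = True.
Now (¬x8) is unsatisfied and unit — conflict.
So x6 must be the other value — set x6 = False.
Unit clause (¬x1) forces x1 = False.
Unit clause (¬x5) forces x5 = False.
Unit clause (x8) forces x8 = True.
Unit clause (x4) forces x4 = True.
Unit clause (¬x2) forces x2 = False.
Now (x2) is unsatisfied and unit — conflict.
Both values of x6 lead to a conflict.
So every satisfying assignment has x7 = True.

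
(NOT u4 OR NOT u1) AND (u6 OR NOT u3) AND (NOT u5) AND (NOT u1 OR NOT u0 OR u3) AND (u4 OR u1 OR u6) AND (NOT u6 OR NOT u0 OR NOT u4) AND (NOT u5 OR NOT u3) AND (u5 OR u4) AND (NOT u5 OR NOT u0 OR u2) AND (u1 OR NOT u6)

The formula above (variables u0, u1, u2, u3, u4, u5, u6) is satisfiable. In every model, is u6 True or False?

False

Suppose u6 = true.
(NOT u5) alone gives u5 = false.
(u4) alone gives u4 = true.
(NOT u1) alone gives u1 = false.
That conflicts with the unit clause (u1).
So every satisfying assignment has u6 = False.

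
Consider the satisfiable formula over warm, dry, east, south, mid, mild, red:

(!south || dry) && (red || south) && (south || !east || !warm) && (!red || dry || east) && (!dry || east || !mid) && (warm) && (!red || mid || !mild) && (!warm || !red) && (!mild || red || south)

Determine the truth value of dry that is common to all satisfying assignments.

Suppose dry = false.
From the singleton clause (!south), south = false.
From the singleton clause (red), red = true.
From the singleton clause (east), east = true.
From the singleton clause (!warm), warm = false.
That conflicts with the unit clause (warm).
So every satisfying assignment has dry = True.

True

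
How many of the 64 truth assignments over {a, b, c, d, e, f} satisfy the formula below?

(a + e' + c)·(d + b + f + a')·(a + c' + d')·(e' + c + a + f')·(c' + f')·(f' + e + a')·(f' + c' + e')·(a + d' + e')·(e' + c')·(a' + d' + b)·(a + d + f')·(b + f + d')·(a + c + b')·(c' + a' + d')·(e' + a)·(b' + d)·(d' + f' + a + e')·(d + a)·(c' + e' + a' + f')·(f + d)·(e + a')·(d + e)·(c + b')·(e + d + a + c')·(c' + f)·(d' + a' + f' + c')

2

There are 2^6 = 64 truth assignments over (a, b, c, d, e, f).
Split on a. With a = 1, the clauses containing a are satisfied and a' drops from the rest; 1 of the 2^5 = 32 assignments to the other variables satisfy what remains.
With a = 0, by the same count on the reduced clause set, 1 assignment works.
Total: 1 + 1 = 2.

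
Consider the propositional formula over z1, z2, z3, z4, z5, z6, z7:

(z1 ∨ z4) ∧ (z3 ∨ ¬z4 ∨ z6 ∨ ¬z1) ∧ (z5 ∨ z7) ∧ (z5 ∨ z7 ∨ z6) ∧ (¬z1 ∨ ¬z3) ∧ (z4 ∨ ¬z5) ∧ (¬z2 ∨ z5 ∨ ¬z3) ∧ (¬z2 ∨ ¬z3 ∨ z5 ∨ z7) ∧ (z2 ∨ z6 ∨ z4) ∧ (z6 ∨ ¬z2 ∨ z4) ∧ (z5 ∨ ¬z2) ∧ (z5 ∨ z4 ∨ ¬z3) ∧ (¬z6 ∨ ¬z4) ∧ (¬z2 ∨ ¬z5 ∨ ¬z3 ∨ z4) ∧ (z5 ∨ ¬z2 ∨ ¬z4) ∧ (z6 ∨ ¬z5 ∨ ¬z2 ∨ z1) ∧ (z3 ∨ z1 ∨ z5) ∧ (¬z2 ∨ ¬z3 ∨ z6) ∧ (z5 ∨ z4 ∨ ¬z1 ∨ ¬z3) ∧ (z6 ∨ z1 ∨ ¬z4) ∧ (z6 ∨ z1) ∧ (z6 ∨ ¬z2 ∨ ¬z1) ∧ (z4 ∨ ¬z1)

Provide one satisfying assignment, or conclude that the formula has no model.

UNSATISFIABLE

Branch on z1: set z1 = True.
(¬z3) alone gives z3 = False.
(z4) alone gives z4 = True.
(z6) alone gives z6 = True.
That conflicts with the unit clause (¬z6).
So z1 must be the other value — set z1 = False.
(z4) alone gives z4 = True.
(¬z6) alone gives z6 = False.
That conflicts with the unit clause (z6).
Both values of z1 lead to a conflict.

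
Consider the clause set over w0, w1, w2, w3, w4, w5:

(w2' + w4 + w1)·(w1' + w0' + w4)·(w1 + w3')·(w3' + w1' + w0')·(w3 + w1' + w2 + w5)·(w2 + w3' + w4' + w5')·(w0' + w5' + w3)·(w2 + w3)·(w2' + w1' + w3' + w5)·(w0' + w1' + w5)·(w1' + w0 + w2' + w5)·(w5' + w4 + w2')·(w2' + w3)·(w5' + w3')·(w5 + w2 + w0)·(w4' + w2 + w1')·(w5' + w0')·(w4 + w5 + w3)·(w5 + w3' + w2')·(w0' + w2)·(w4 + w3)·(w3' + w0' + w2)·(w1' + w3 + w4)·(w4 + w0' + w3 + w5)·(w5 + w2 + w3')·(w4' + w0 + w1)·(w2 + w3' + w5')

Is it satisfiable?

Branch on w1: set w1 = 1.
Branch on w0: set w0 = 0.
Branch on w2: set w2 = 1.
From the singleton clause (w5), w5 = 1.
From the singleton clause (w4), w4 = 1.
From the singleton clause (w3), w3 = 1.
Now (w3') is unsatisfied and unit — conflict.
So w2 must be the other value — set w2 = 0.
From the singleton clause (w3), w3 = 1.
From the singleton clause (w5'), w5 = 0.
Now (w5) is unsatisfied and unit — conflict.
Either choice for w2 ends in contradiction.
So w0 must be the other value — set w0 = 1.
From the singleton clause (w4), w4 = 1.
From the singleton clause (w3'), w3 = 0.
From the singleton clause (w5'), w5 = 0.
Now (w5) is unsatisfied and unit — conflict.
Either choice for w0 ends in contradiction.
So w1 must be the other value — set w1 = 0.
From the singleton clause (w3'), w3 = 0.
From the singleton clause (w2), w2 = 1.
Now (w2') is unsatisfied and unit — conflict.
Either choice for w1 ends in contradiction.
No assignment satisfies every clause.

Unsatisfiable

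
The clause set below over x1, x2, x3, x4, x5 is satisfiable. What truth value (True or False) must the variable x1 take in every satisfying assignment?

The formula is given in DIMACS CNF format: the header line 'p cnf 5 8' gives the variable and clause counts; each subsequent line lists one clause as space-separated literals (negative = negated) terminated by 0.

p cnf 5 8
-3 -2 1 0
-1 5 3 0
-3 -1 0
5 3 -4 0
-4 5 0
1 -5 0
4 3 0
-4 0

False

Suppose x1 = True.
Unit clause (¬x3) forces x3 = False.
Unit clause (x5) forces x5 = True.
Unit clause (x4) forces x4 = True.
Now (¬x4) is unsatisfied and unit — conflict.
So every satisfying assignment has x1 = False.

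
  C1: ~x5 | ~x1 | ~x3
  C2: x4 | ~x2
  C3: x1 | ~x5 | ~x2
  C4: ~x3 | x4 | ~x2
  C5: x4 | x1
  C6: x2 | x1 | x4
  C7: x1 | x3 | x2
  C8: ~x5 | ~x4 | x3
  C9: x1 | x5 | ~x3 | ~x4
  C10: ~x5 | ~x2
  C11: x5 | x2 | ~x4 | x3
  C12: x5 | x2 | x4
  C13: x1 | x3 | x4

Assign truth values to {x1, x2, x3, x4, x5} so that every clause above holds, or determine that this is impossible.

Case x4 = 1:
Case x5 = 0:
Case x1 = 1:
Case x2 = 1:
Every clause is now satisfied; x3 is unconstrained.

x1 ↦ 1; x2 ↦ 1; x3 ↦ 0; x4 ↦ 1; x5 ↦ 0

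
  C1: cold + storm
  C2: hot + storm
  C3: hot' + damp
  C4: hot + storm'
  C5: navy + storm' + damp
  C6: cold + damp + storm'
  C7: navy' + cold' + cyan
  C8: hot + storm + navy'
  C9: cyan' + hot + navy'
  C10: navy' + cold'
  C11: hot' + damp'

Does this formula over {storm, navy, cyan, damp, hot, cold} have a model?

No, unsatisfiable

Case cold = 1:
The clause (navy') is unit, so navy = 0.
Case hot = 1:
The clause (damp) is unit, so damp = 1.
That conflicts with the unit clause (damp').
That branch fails; take hot = 0 instead.
The clause (storm) is unit, so storm = 1.
That conflicts with the unit clause (storm').
Both values of hot lead to a conflict.
That branch fails; take cold = 0 instead.
The clause (storm) is unit, so storm = 1.
The clause (hot) is unit, so hot = 1.
The clause (damp) is unit, so damp = 1.
That conflicts with the unit clause (damp').
Both values of cold lead to a conflict.
No assignment satisfies every clause.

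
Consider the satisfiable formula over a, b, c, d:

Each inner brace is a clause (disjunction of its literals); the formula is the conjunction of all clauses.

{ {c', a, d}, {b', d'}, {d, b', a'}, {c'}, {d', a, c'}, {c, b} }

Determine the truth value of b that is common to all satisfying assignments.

Suppose b = 0.
Unit clause (c') forces c = 0.
Now (c) is unsatisfied and unit — conflict.
So every satisfying assignment has b = True.

True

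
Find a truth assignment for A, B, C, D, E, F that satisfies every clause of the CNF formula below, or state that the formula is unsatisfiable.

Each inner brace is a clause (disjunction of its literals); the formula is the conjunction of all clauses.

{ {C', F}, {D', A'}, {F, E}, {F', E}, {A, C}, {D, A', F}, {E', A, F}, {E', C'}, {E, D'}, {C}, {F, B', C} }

UNSATISFIABLE

The clause (C) is unit, so C = 1.
The clause (F) is unit, so F = 1.
The clause (E) is unit, so E = 1.
That conflicts with the unit clause (E').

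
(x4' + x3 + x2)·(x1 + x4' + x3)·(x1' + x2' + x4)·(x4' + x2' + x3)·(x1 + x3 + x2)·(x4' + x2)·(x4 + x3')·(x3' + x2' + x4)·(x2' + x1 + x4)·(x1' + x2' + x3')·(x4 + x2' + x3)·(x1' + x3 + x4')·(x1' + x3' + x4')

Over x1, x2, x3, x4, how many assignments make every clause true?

2

There are 2^4 = 16 truth assignments over (x1, x2, x3, x4).
Split on x2. With x2 = 1, the clauses containing x2 are satisfied and x2' drops from the rest; 1 of the 2^3 = 8 assignments to the other variables satisfy what remains.
With x2 = 0, by the same count on the reduced clause set, 1 assignment works.
Total: 1 + 1 = 2.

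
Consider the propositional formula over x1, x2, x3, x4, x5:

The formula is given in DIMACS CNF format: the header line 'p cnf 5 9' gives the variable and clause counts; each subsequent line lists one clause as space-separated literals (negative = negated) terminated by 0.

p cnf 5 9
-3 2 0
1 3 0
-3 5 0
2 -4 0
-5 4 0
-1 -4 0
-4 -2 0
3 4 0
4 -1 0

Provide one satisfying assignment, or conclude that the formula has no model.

UNSATISFIABLE

Suppose x3 = False.
The clause (x1) is unit, so x1 = True.
The clause (¬x4) is unit, so x4 = False.
But (x4) is also a unit clause — contradiction.
So x3 must be the other value — set x3 = True.
The clause (x2) is unit, so x2 = True.
The clause (x5) is unit, so x5 = True.
The clause (x4) is unit, so x4 = True.
But (¬x4) is also a unit clause — contradiction.
Either choice for x3 ends in contradiction.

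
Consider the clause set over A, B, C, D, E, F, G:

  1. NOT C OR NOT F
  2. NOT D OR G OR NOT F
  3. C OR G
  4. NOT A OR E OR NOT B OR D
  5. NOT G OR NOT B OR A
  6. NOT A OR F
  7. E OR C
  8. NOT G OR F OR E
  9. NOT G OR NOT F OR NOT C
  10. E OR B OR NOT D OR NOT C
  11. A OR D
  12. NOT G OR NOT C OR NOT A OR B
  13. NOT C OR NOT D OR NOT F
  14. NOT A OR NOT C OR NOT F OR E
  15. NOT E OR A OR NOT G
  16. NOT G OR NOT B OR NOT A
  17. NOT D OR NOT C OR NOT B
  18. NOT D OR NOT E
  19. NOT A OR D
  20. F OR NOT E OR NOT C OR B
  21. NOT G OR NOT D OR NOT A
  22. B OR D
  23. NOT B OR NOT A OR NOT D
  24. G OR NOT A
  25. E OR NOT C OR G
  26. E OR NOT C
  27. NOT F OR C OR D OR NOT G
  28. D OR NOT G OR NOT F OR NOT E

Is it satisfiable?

No

Branch on C: set C = false.
Unit clause (G) forces G = true.
Unit clause (E) forces E = true.
Unit clause (A) forces A = true.
Unit clause (F) forces F = true.
Unit clause (NOT B) forces B = false.
Unit clause (NOT D) forces D = false.
That conflicts with the unit clause (D).
Backtrack on C: now try C = true.
Unit clause (NOT F) forces F = false.
Unit clause (NOT A) forces A = false.
Unit clause (D) forces D = true.
Unit clause (NOT B) forces B = false.
Unit clause (E) forces E = true.
That conflicts with the unit clause (NOT E).
Either choice for C ends in contradiction.
No assignment satisfies every clause.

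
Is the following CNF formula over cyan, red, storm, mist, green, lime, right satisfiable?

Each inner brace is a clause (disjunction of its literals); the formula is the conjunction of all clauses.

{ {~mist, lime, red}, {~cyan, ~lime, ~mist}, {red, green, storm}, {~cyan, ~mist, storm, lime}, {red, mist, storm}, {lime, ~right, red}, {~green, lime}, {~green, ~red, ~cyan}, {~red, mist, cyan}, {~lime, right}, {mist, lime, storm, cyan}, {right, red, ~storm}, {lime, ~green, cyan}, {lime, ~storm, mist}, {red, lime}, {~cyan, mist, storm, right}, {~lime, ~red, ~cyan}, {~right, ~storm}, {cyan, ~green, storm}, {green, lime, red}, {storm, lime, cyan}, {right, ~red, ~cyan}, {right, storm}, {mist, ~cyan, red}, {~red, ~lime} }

Case green = 0:
Case red = 1:
(~lime) alone gives lime = 0.
Case mist = 0:
(cyan) alone gives cyan = 1.
(~storm) alone gives storm = 0.
(right) alone gives right = 1.
This assignment satisfies each clause.
A satisfying assignment: cyan: 1; red: 1; storm: 0; mist: 0; green: 0; lime: 0; right: 1.

Yes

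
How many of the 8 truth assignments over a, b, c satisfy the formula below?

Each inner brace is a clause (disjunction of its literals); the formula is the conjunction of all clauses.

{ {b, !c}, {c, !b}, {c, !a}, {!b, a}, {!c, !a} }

There are 2^3 = 8 truth assignments over (a, b, c).
Check each against the 5 clauses (columns in the order a, b, c):
  F F F  ✓ satisfies all
  F F T  ✗ fails (b || !c)
  F T F  ✗ fails (c || !b)
  F T T  ✗ fails (!b || a)
  T F F  ✗ fails (c || !a)
  T F T  ✗ fails (b || !c)
  T T F  ✗ fails (c || !b)
  T T T  ✗ fails (!c || !a)
1 of the 8 rows is a model.

1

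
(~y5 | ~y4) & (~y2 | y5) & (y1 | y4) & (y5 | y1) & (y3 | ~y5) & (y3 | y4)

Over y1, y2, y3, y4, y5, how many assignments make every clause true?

5

There are 2^5 = 32 truth assignments over (y1, y2, y3, y4, y5).
Split on y2. With y2 = 1, the clauses containing y2 are satisfied and ~y2 drops from the rest; 1 of the 2^4 = 16 assignments to the other variables satisfy what remains.
With y2 = 0, by the same count on the reduced clause set, 4 assignments work.
(One model: y1=T, y2=F, y3=F, y4=T, y5=F.)
Total: 1 + 4 = 5.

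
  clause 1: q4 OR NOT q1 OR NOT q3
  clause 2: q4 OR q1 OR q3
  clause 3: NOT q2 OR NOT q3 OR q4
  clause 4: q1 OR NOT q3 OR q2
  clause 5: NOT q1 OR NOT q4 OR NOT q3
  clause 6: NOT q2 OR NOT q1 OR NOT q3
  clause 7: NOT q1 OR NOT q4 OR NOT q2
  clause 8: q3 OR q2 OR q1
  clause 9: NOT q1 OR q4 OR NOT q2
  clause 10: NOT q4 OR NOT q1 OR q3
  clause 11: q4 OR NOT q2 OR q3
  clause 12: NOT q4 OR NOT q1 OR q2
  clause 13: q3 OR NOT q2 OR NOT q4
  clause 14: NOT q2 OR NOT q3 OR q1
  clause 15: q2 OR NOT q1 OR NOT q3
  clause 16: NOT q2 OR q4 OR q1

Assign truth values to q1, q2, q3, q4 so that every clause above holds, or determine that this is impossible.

q1=true, q2=false, q3=false, q4=false

Suppose q4 = false.
Suppose q1 = true.
From the singleton clause (NOT q3), q3 = false.
From the singleton clause (NOT q2), q2 = false.
Every clause now holds.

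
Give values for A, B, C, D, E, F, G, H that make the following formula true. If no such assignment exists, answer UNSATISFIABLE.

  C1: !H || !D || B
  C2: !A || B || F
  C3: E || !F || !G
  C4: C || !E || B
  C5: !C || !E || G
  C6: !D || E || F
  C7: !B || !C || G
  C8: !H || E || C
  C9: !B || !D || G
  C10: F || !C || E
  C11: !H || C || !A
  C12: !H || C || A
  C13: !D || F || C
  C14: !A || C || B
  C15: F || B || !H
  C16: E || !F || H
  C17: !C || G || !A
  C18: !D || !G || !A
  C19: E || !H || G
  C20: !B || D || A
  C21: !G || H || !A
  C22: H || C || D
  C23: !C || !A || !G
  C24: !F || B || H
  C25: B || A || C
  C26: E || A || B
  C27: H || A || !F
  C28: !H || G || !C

A: false, B: false, C: true, D: false, E: true, F: true, G: true, H: true

Case H = true:
Case D = false:
Case E = true:
Case C = true:
The clause (G) is unit, so G = true.
The clause (!A) is unit, so A = false.
The clause (!B) is unit, so B = false.
The clause (F) is unit, so F = true.
All clauses are satisfied.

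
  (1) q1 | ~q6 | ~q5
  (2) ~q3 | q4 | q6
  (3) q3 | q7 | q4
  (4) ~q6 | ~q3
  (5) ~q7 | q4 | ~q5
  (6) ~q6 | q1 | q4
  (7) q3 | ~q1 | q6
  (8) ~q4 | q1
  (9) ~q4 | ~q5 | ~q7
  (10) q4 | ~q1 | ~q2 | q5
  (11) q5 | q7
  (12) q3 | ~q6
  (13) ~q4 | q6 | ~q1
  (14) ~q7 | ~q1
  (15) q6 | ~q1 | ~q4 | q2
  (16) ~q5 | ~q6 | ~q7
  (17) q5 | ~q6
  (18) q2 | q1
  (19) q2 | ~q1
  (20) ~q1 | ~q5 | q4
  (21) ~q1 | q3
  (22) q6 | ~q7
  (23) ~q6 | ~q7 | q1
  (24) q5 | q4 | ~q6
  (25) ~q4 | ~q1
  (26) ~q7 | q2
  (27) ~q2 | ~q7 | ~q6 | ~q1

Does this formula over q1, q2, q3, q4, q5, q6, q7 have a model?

Branch on q6: set q6 = 0.
(~q7) alone gives q7 = 0.
(q5) alone gives q5 = 1.
Branch on q3: set q3 = 0.
(q4) alone gives q4 = 1.
(~q1) alone gives q1 = 0.
That conflicts with the unit clause (q1).
Undo q3 and try q3 = 1.
(q4) alone gives q4 = 1.
(q1) alone gives q1 = 1.
That conflicts with the unit clause (~q1).
Neither q3 = 1 nor q3 = 0 works.
Undo q6 and try q6 = 1.
(~q3) alone gives q3 = 0.
That conflicts with the unit clause (q3).
Neither q6 = 1 nor q6 = 0 works.
No assignment satisfies every clause.

No, unsatisfiable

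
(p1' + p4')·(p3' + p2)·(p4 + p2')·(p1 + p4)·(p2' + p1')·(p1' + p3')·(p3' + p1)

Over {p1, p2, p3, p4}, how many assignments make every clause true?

3

There are 2^4 = 16 truth assignments over (p1, p2, p3, p4).
Check each against the 7 clauses (columns in the order p1, p2, p3, p4):
  F F F F  ✗ fails (p1 + p4)
  F F F T  ✓ satisfies all
  F F T F  ✗ fails (p3' + p2)
  F F T T  ✗ fails (p3' + p2)
  F T F F  ✗ fails (p4 + p2')
  F T F T  ✓ satisfies all
  F T T F  ✗ fails (p4 + p2')
  F T T T  ✗ fails (p3' + p1)
  T F F F  ✓ satisfies all
  T F F T  ✗ fails (p1' + p4')
  T F T F  ✗ fails (p3' + p2)
  T F T T  ✗ fails (p1' + p4')
  T T F F  ✗ fails (p4 + p2')
  T T F T  ✗ fails (p1' + p4')
  T T T F  ✗ fails (p4 + p2')
  T T T T  ✗ fails (p1' + p4')
3 of the 16 rows are models.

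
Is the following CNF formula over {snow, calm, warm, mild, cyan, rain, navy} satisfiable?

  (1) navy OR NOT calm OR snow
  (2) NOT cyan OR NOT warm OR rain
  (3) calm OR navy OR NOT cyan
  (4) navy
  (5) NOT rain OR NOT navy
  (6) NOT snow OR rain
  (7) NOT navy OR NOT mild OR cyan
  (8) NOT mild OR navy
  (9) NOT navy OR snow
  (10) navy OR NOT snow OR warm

From the singleton clause (navy), navy = true.
From the singleton clause (NOT rain), rain = false.
From the singleton clause (NOT snow), snow = false.
But (snow) is also a unit clause — contradiction.
No assignment satisfies every clause.

Unsatisfiable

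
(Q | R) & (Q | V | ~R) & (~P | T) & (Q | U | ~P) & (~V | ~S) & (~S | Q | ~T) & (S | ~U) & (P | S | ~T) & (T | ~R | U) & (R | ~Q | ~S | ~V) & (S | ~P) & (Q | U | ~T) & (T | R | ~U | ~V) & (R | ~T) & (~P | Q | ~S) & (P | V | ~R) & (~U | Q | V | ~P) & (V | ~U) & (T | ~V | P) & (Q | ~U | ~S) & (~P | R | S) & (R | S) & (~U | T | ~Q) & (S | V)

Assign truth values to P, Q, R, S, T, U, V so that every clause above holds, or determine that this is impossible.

Branch on Q: set Q = 1.
Branch on P: set P = 0.
Branch on V: set V = 0.
From the singleton clause (~R), R = 0.
From the singleton clause (~T), T = 0.
From the singleton clause (~U), U = 0.
From the singleton clause (S), S = 1.
Every clause now holds.

P: 0, Q: 1, R: 0, S: 1, T: 0, U: 0, V: 0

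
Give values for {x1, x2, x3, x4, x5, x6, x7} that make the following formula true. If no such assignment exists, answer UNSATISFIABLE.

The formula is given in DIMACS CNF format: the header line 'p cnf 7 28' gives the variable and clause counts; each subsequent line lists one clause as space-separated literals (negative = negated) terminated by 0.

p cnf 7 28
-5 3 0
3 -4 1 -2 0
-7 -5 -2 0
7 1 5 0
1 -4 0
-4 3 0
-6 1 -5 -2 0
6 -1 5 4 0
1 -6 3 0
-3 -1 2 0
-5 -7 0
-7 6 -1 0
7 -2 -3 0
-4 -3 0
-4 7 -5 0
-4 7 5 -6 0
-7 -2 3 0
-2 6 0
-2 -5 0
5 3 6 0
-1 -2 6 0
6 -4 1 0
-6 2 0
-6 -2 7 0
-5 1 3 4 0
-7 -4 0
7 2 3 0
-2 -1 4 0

Branch on x5: set x5 = False.
Branch on x7: set x7 = True.
(¬x4) alone gives x4 = False.
Branch on x6: set x6 = True.
(x2) alone gives x2 = True.
(x3) alone gives x3 = True.
(¬x1) alone gives x1 = False.
Every clause now holds.

x1=False, x2=True, x3=True, x4=False, x5=False, x6=True, x7=True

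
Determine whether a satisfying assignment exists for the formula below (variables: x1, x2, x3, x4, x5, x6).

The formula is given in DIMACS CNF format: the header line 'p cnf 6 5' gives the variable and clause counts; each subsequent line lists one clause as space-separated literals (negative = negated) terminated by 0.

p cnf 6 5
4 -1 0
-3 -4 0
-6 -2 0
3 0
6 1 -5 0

Yes

From the singleton clause (x3), x3 = True.
From the singleton clause (¬x4), x4 = False.
From the singleton clause (¬x1), x1 = False.
Case x6 = True:
From the singleton clause (¬x2), x2 = False.
Every clause is now satisfied; x5 is unconstrained.
A satisfying assignment: x1=False, x2=False, x3=True, x4=False, x5=False, x6=True.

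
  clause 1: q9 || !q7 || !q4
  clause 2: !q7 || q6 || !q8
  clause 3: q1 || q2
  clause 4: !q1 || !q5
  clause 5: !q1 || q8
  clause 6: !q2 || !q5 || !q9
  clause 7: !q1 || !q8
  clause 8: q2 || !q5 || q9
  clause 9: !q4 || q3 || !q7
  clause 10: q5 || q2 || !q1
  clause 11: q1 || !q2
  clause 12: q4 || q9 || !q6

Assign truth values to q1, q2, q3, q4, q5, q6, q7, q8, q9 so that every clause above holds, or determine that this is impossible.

Case q1 = true:
(!q5) alone gives q5 = false.
(q8) alone gives q8 = true.
That conflicts with the unit clause (!q8).
Backtrack on q1: now try q1 = false.
(q2) alone gives q2 = true.
That conflicts with the unit clause (!q2).
Both values of q1 lead to a conflict.

UNSATISFIABLE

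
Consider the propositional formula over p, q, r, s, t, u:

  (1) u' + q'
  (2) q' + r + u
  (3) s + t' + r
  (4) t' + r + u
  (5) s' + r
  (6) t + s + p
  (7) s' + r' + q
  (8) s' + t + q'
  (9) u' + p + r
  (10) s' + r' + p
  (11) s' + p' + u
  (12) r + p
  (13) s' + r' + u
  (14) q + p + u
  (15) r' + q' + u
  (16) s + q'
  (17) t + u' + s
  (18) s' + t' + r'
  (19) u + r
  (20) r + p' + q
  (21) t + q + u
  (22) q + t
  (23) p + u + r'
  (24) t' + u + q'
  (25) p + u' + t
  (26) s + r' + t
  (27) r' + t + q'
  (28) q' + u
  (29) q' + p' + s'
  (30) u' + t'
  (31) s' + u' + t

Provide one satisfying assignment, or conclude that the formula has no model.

p ↦ 1, q ↦ 0, r ↦ 1, s ↦ 0, t ↦ 1, u ↦ 0

Try u = 0.
The clause (r) is unit, so r = 1.
The clause (s') is unit, so s = 0.
The clause (q') is unit, so q = 0.
The clause (p) is unit, so p = 1.
The clause (t) is unit, so t = 1.
All clauses are satisfied.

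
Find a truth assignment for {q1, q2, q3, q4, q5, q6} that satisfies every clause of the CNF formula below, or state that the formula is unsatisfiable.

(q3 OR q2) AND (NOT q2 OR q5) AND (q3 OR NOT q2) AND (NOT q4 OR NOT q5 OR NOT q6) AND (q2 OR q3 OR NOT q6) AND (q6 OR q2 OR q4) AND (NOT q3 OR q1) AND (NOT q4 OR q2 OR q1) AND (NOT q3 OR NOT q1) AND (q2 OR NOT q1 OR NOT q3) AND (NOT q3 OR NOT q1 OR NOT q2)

UNSATISFIABLE

Case q3 = true:
(q1) alone gives q1 = true.
Now (NOT q1) is unsatisfied and unit — conflict.
That branch fails; take q3 = false instead.
(q2) alone gives q2 = true.
Now (NOT q2) is unsatisfied and unit — conflict.
Either choice for q3 ends in contradiction.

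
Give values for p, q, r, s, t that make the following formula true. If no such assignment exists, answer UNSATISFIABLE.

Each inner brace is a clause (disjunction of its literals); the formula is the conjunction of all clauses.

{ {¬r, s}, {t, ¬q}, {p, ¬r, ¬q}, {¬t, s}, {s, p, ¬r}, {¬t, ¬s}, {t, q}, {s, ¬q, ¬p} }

Case r = False:
Case t = True:
(s) alone gives s = True.
But (¬s) is also a unit clause — contradiction.
That branch fails; take t = False instead.
(¬q) alone gives q = False.
But (q) is also a unit clause — contradiction.
Both values of t lead to a conflict.
That branch fails; take r = True instead.
(s) alone gives s = True.
(¬t) alone gives t = False.
(¬q) alone gives q = False.
But (q) is also a unit clause — contradiction.
Both values of r lead to a conflict.

UNSATISFIABLE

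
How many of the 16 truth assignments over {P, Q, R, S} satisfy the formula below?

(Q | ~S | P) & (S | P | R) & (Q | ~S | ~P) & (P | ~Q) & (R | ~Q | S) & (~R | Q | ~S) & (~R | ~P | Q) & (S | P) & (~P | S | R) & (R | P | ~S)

There are 2^4 = 16 truth assignments over (P, Q, R, S).
Split on P. With P = 1, the clauses containing P are satisfied and ~P drops from the rest; 3 of the 2^3 = 8 assignments to the other variables satisfy what remains.
With P = 0, by the same count on the reduced clause set, 0 assignments work.
Total: 3 + 0 = 3.

3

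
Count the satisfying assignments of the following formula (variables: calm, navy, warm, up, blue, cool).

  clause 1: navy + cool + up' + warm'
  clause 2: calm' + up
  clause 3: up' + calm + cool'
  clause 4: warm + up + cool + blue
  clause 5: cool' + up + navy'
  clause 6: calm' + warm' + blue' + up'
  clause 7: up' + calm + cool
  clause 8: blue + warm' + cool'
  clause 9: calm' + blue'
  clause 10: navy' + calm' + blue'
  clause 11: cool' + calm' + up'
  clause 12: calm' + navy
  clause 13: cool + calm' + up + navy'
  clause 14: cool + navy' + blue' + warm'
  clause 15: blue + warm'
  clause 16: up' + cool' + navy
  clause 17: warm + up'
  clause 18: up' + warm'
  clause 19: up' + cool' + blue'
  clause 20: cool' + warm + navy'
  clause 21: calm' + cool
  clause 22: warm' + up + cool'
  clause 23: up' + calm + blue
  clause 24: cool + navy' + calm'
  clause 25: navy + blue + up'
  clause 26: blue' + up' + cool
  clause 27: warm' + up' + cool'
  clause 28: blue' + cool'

There are 2^6 = 64 truth assignments over (calm, navy, warm, up, blue, cool).
Split on navy. With navy = 1, the clauses containing navy are satisfied and navy' drops from the rest; 1 of the 2^5 = 32 assignments to the other variables satisfy what remains.
With navy = 0, by the same count on the reduced clause set, 3 assignments work.
Total: 1 + 3 = 4.

4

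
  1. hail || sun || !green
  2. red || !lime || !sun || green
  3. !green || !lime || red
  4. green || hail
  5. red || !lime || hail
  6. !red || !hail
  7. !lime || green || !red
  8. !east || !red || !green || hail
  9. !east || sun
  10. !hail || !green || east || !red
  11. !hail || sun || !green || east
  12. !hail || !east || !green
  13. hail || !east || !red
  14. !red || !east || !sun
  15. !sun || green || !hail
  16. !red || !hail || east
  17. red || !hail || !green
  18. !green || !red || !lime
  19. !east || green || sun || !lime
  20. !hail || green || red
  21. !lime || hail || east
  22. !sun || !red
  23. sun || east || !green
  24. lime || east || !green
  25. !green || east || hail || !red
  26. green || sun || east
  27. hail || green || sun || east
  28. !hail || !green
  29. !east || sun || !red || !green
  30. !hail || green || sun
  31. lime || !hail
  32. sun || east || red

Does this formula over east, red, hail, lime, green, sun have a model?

Try green = true.
From the singleton clause (!hail), hail = false.
From the singleton clause (sun), sun = true.
From the singleton clause (!red), red = false.
From the singleton clause (!lime), lime = false.
From the singleton clause (east), east = true.
This assignment satisfies each clause.
A satisfying assignment: east ↦ true, red ↦ false, hail ↦ false, lime ↦ false, green ↦ true, sun ↦ true.

Yes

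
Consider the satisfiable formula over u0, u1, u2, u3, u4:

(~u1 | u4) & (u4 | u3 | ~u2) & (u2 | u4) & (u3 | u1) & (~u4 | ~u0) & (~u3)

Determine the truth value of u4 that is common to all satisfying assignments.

True

Suppose u4 = 0.
From the singleton clause (~u1), u1 = 0.
From the singleton clause (u2), u2 = 1.
From the singleton clause (u3), u3 = 1.
But (~u3) is also a unit clause — contradiction.
So every satisfying assignment has u4 = True.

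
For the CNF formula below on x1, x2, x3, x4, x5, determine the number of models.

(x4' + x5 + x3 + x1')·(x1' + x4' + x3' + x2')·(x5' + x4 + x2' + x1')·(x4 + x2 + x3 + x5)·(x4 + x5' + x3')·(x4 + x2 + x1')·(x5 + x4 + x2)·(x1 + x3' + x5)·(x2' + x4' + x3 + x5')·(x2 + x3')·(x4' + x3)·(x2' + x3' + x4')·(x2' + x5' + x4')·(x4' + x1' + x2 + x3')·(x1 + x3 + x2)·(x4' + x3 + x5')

4

There are 2^5 = 32 truth assignments over (x1, x2, x3, x4, x5).
Split on x3. With x3 = 1, the clauses containing x3 are satisfied and x3' drops from the rest; 1 of the 2^4 = 16 assignments to the other variables satisfy what remains.
With x3 = 0, by the same count on the reduced clause set, 3 assignments work.
(One model: x1=F, x2=T, x3=F, x4=F, x5=F.)
Total: 1 + 3 = 4.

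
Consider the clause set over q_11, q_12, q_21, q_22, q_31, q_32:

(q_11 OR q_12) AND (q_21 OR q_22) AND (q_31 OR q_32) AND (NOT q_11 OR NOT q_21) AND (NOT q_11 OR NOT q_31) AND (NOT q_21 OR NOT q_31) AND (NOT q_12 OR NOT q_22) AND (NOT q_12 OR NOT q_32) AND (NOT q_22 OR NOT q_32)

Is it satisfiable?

Unsatisfiable

Branch on q_11: set q_11 = true.
From the singleton clause (NOT q_21), q_21 = false.
From the singleton clause (q_22), q_22 = true.
From the singleton clause (NOT q_31), q_31 = false.
From the singleton clause (q_32), q_32 = true.
That conflicts with the unit clause (NOT q_32).
Undo q_11 and try q_11 = false.
From the singleton clause (q_12), q_12 = true.
From the singleton clause (NOT q_22), q_22 = false.
From the singleton clause (q_21), q_21 = true.
From the singleton clause (NOT q_31), q_31 = false.
From the singleton clause (q_32), q_32 = true.
That conflicts with the unit clause (NOT q_32).
Both values of q_11 lead to a conflict.
No assignment satisfies every clause.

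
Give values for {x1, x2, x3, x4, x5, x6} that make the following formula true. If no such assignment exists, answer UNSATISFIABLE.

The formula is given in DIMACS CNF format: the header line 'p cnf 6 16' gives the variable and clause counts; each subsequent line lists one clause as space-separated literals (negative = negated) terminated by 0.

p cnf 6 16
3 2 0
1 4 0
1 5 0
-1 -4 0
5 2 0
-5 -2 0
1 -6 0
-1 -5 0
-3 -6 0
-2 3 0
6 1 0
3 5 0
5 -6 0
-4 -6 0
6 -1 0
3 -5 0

UNSATISFIABLE

Try x3 = True.
(¬x6) alone gives x6 = False.
(x1) alone gives x1 = True.
That conflicts with the unit clause (¬x1).
So x3 must be the other value — set x3 = False.
(x2) alone gives x2 = True.
That conflicts with the unit clause (¬x2).
Both values of x3 lead to a conflict.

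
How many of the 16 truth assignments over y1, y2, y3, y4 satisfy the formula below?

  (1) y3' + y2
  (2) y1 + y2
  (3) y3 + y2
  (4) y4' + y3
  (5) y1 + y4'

There are 2^4 = 16 truth assignments over (y1, y2, y3, y4).
Split on y3. With y3 = 1, the clauses containing y3 are satisfied and y3' drops from the rest; 3 of the 2^3 = 8 assignments to the other variables satisfy what remains.
With y3 = 0, by the same count on the reduced clause set, 2 assignments work.
(One model: y1=F, y2=T, y3=F, y4=F.)
Total: 3 + 2 = 5.

5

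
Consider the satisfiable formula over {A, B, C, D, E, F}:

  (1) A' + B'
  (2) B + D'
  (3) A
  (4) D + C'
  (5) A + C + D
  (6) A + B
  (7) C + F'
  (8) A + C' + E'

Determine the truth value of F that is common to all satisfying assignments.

Suppose F = 1.
Unit clause (A) forces A = 1.
Unit clause (B') forces B = 0.
Unit clause (D') forces D = 0.
Unit clause (C') forces C = 0.
That conflicts with the unit clause (C).
So every satisfying assignment has F = False.

False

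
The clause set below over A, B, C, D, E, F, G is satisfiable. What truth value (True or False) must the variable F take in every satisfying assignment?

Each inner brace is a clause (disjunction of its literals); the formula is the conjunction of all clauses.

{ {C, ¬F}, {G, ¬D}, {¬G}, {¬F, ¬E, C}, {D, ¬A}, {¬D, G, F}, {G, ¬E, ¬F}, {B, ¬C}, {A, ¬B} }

Suppose F = True.
(C) alone gives C = True.
(¬G) alone gives G = False.
(¬D) alone gives D = False.
(¬A) alone gives A = False.
(¬E) alone gives E = False.
(B) alone gives B = True.
That conflicts with the unit clause (¬B).
So every satisfying assignment has F = False.

False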